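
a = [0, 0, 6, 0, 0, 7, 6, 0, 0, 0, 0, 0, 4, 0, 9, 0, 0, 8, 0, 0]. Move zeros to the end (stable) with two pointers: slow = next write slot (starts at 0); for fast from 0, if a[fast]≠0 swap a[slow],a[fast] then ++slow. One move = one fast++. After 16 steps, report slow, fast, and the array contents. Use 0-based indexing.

(s=0,f=0) a[fast]=0 → fast++
(s=0,f=1) a[fast]=0 → fast++
(s=0,f=2) a[fast]=6≠0 swap→a[0]=6 → slow++,fast++
(s=1,f=3) a[fast]=0 → fast++
(s=1,f=4) a[fast]=0 → fast++
(s=1,f=5) a[fast]=7≠0 swap→a[1]=7 → slow++,fast++
(s=2,f=6) a[fast]=6≠0 swap→a[2]=6 → slow++,fast++
(s=3,f=7) a[fast]=0 → fast++
(s=3,f=8) a[fast]=0 → fast++
(s=3,f=9) a[fast]=0 → fast++
(s=3,f=10) a[fast]=0 → fast++
(s=3,f=11) a[fast]=0 → fast++
(s=3,f=12) a[fast]=4≠0 swap→a[3]=4 → slow++,fast++
(s=4,f=13) a[fast]=0 → fast++
(s=4,f=14) a[fast]=9≠0 swap→a[4]=9 → slow++,fast++
(s=5,f=15) a[fast]=0 → fast++

slow=5, fast=16, a=[6, 7, 6, 4, 9, 0, 0, 0, 0, 0, 0, 0, 0, 0, 0, 0, 0, 8, 0, 0]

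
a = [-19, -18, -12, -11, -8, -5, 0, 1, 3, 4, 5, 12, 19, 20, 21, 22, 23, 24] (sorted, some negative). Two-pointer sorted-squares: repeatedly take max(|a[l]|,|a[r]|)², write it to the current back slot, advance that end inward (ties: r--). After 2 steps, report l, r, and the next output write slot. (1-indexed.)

l=1, r=16, next write slot=16

l=1 r=18: |-19|<=|24| out[18]=576, r--
l=1 r=17: |-19|<=|23| out[17]=529, r--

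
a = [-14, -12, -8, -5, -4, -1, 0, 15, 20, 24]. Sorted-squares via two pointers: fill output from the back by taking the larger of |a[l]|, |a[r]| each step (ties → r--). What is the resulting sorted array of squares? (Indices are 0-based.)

[0, 1, 16, 25, 64, 144, 196, 225, 400, 576]

[0,9] |-14|<=|24| out[9]=576 → r--
[0,8] |-14|<=|20| out[8]=400 → r--
[0,7] |-14|<=|15| out[7]=225 → r--
[0,6] |-14|>|0| out[6]=196 → l++
[1,6] |-12|>|0| out[5]=144 → l++
[2,6] |-8|>|0| out[4]=64 → l++
[3,6] |-5|>|0| out[3]=25 → l++
[4,6] |-4|>|0| out[2]=16 → l++
[5,6] |-1|>|0| out[1]=1 → l++
[6,6] |0|<=|0| out[0]=0 → r--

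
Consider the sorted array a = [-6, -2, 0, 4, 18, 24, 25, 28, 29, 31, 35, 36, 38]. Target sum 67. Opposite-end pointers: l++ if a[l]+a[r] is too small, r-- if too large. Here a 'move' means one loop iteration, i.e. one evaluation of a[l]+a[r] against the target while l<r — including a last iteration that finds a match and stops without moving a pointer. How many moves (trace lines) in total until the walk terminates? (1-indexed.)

9 moves

[1,13] -6+38=32 <67 → l++
[2,13] -2+38=36 <67 → l++
[3,13] 0+38=38 <67 → l++
[4,13] 4+38=42 <67 → l++
[5,13] 18+38=56 <67 → l++
[6,13] 24+38=62 <67 → l++
[7,13] 25+38=63 <67 → l++
[8,13] 28+38=66 <67 → l++
[9,13] 29+38=67 → found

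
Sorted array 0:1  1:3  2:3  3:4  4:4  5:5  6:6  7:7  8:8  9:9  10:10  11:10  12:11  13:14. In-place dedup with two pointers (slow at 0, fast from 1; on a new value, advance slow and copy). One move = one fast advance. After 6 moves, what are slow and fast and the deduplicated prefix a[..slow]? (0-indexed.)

slow=0 fast=1: a[fast]=3≠a[slow]=1 write a[1]=3, slow++,fast++
slow=1 fast=2: a[fast]=3=a[slow] dup, fast++
slow=1 fast=3: a[fast]=4≠a[slow]=3 write a[2]=4, slow++,fast++
slow=2 fast=4: a[fast]=4=a[slow] dup, fast++
slow=2 fast=5: a[fast]=5≠a[slow]=4 write a[3]=5, slow++,fast++
slow=3 fast=6: a[fast]=6≠a[slow]=5 write a[4]=6, slow++,fast++

slow=4, fast=7, prefix=[1, 3, 4, 5, 6]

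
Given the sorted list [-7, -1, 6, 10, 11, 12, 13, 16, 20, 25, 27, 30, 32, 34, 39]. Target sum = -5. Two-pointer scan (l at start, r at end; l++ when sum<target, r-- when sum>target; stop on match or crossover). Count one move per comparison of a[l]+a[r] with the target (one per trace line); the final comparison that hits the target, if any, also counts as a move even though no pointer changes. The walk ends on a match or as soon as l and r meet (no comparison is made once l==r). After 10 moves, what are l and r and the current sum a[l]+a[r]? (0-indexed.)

l=0, r=4, sum=4

l=0 r=14: -7+39=32 >-5, r--
l=0 r=13: -7+34=27 >-5, r--
l=0 r=12: -7+32=25 >-5, r--
l=0 r=11: -7+30=23 >-5, r--
l=0 r=10: -7+27=20 >-5, r--
l=0 r=9: -7+25=18 >-5, r--
l=0 r=8: -7+20=13 >-5, r--
l=0 r=7: -7+16=9 >-5, r--
l=0 r=6: -7+13=6 >-5, r--
l=0 r=5: -7+12=5 >-5, r--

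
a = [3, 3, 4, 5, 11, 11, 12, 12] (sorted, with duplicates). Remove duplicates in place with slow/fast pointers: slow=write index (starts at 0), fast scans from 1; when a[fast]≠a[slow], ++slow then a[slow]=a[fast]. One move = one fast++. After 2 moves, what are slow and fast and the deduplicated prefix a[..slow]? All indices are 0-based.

slow=0 fast=1: a[fast]=3=a[slow] dup, fast++
slow=0 fast=2: a[fast]=4≠a[slow]=3 write a[1]=4, slow++,fast++

slow=1, fast=3, prefix=[3, 4]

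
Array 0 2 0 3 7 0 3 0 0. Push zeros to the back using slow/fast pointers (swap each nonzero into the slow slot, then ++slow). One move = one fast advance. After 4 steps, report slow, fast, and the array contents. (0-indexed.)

(s=0,f=0) a[fast]=0 → fast++
(s=0,f=1) a[fast]=2≠0 swap→a[0]=2 → slow++,fast++
(s=1,f=2) a[fast]=0 → fast++
(s=1,f=3) a[fast]=3≠0 swap→a[1]=3 → slow++,fast++

slow=2, fast=4, a=[2, 3, 0, 0, 7, 0, 3, 0, 0]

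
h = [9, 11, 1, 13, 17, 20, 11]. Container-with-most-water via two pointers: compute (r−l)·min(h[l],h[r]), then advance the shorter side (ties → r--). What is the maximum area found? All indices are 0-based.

max area = 55

l=0 r=6: min(9,11)*6=54 best=54 *, l++
l=1 r=6: min(11,11)*5=55 best=55 *, r--
l=1 r=5: min(11,20)*4=44 best=55, l++
l=2 r=5: min(1,20)*3=3 best=55, l++
l=3 r=5: min(13,20)*2=26 best=55, l++
l=4 r=5: min(17,20)*1=17 best=55, l++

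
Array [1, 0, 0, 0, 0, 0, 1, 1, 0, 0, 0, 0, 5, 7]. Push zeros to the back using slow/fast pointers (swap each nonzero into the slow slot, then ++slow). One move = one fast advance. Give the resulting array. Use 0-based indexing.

slow=0 fast=0: a[fast]=1≠0 swap→a[0]=1, slow++,fast++
slow=1 fast=1: a[fast]=0, fast++
slow=1 fast=2: a[fast]=0, fast++
slow=1 fast=3: a[fast]=0, fast++
slow=1 fast=4: a[fast]=0, fast++
slow=1 fast=5: a[fast]=0, fast++
slow=1 fast=6: a[fast]=1≠0 swap→a[1]=1, slow++,fast++
slow=2 fast=7: a[fast]=1≠0 swap→a[2]=1, slow++,fast++
slow=3 fast=8: a[fast]=0, fast++
slow=3 fast=9: a[fast]=0, fast++
slow=3 fast=10: a[fast]=0, fast++
slow=3 fast=11: a[fast]=0, fast++
slow=3 fast=12: a[fast]=5≠0 swap→a[3]=5, slow++,fast++
slow=4 fast=13: a[fast]=7≠0 swap→a[4]=7, slow++,fast++

[1, 1, 1, 5, 7, 0, 0, 0, 0, 0, 0, 0, 0, 0]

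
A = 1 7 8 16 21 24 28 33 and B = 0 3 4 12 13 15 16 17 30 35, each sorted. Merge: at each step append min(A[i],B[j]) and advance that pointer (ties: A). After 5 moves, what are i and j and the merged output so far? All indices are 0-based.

i=0 j=0: A[i]=1>B[j]=0 take 0, j++
i=0 j=1: A[i]=1<=B[j]=3 take 1, i++
i=1 j=1: A[i]=7>B[j]=3 take 3, j++
i=1 j=2: A[i]=7>B[j]=4 take 4, j++
i=1 j=3: A[i]=7<=B[j]=12 take 7, i++

i=2, j=3, merged so far=[0, 1, 3, 4, 7]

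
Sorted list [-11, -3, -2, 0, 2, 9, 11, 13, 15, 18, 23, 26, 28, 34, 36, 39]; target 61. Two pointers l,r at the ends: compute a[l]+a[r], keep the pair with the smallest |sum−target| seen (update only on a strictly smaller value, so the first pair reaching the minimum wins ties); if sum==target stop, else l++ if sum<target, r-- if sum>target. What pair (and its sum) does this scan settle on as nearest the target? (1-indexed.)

pair (23, 39) with sum 62 (|Δ|=1)

l=1 r=16: -11+39=28 d=33 *, l++
l=2 r=16: -3+39=36 d=25 *, l++
l=3 r=16: -2+39=37 d=24 *, l++
l=4 r=16: 0+39=39 d=22 *, l++
l=5 r=16: 2+39=41 d=20 *, l++
l=6 r=16: 9+39=48 d=13 *, l++
l=7 r=16: 11+39=50 d=11 *, l++
l=8 r=16: 13+39=52 d=9 *, l++
l=9 r=16: 15+39=54 d=7 *, l++
l=10 r=16: 18+39=57 d=4 *, l++
l=11 r=16: 23+39=62 d=1 *, r--
l=11 r=15: 23+36=59 d=2, l++
l=12 r=15: 26+36=62 d=1, r--
l=12 r=14: 26+34=60 d=1, l++
l=13 r=14: 28+34=62 d=1, r--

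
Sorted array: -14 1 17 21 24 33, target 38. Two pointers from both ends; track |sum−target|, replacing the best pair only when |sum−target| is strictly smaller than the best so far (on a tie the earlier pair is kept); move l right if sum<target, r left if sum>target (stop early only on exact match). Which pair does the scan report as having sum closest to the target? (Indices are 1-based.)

l=1 r=6: -14+33=19 d=19 *, l++
l=2 r=6: 1+33=34 d=4 *, l++
l=3 r=6: 17+33=50 d=12, r--
l=3 r=5: 17+24=41 d=3 *, r--
l=3 r=4: 17+21=38 d=0 *, stop

pair (17, 21) with sum 38 (|Δ|=0)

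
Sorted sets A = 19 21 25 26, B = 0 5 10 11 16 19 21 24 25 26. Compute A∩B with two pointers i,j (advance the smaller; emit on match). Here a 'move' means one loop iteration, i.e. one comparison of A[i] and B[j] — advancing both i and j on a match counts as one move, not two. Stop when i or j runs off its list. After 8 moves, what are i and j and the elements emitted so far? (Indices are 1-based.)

i=3, j=9, emitted=[19, 21]

i=1 j=1: 19>0, j++
i=1 j=2: 19>5, j++
i=1 j=3: 19>10, j++
i=1 j=4: 19>11, j++
i=1 j=5: 19>16, j++
i=1 j=6: 19==19 emit, i++,j++
i=2 j=7: 21==21 emit, i++,j++
i=3 j=8: 25>24, j++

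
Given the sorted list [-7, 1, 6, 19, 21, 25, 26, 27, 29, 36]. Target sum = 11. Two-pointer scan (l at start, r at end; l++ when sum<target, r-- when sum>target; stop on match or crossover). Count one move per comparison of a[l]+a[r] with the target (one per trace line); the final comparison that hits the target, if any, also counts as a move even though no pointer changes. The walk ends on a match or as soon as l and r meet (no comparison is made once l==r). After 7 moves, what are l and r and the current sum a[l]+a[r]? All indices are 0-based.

l=0 r=9: -7+36=29 >11, r--
l=0 r=8: -7+29=22 >11, r--
l=0 r=7: -7+27=20 >11, r--
l=0 r=6: -7+26=19 >11, r--
l=0 r=5: -7+25=18 >11, r--
l=0 r=4: -7+21=14 >11, r--
l=0 r=3: -7+19=12 >11, r--

l=0, r=2, sum=-1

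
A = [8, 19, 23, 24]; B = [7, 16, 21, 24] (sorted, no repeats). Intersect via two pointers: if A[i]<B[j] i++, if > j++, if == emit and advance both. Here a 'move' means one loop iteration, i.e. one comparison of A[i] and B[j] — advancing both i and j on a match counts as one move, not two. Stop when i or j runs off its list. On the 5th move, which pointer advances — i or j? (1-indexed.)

i=1 j=1: 8>7, j++
i=1 j=2: 8<16, i++
i=2 j=2: 19>16, j++
i=2 j=3: 19<21, i++
i=3 j=3: 23>21, j++

j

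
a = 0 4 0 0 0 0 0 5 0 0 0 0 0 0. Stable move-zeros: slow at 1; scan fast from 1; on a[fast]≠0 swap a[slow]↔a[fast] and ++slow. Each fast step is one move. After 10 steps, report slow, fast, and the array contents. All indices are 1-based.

(s=1,f=1) a[fast]=0 → fast++
(s=1,f=2) a[fast]=4≠0 swap→a[1]=4 → slow++,fast++
(s=2,f=3) a[fast]=0 → fast++
(s=2,f=4) a[fast]=0 → fast++
(s=2,f=5) a[fast]=0 → fast++
(s=2,f=6) a[fast]=0 → fast++
(s=2,f=7) a[fast]=0 → fast++
(s=2,f=8) a[fast]=5≠0 swap→a[2]=5 → slow++,fast++
(s=3,f=9) a[fast]=0 → fast++
(s=3,f=10) a[fast]=0 → fast++

slow=3, fast=11, a=[4, 5, 0, 0, 0, 0, 0, 0, 0, 0, 0, 0, 0, 0]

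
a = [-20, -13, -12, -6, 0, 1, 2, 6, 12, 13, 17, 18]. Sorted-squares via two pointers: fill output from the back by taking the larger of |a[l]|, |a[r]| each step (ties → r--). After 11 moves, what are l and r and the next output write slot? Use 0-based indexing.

l=4, r=4, next write slot=0

[0,11] |-20|>|18| out[11]=400 → l++
[1,11] |-13|<=|18| out[10]=324 → r--
[1,10] |-13|<=|17| out[9]=289 → r--
[1,9] |-13|<=|13| out[8]=169 → r--
[1,8] |-13|>|12| out[7]=169 → l++
[2,8] |-12|<=|12| out[6]=144 → r--
[2,7] |-12|>|6| out[5]=144 → l++
[3,7] |-6|<=|6| out[4]=36 → r--
[3,6] |-6|>|2| out[3]=36 → l++
[4,6] |0|<=|2| out[2]=4 → r--
[4,5] |0|<=|1| out[1]=1 → r--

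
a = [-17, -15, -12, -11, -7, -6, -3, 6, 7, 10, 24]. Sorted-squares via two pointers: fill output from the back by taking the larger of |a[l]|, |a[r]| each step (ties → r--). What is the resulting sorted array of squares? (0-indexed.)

[9, 36, 36, 49, 49, 100, 121, 144, 225, 289, 576]

[0,10] |-17|<=|24| out[10]=576 → r--
[0,9] |-17|>|10| out[9]=289 → l++
[1,9] |-15|>|10| out[8]=225 → l++
[2,9] |-12|>|10| out[7]=144 → l++
[3,9] |-11|>|10| out[6]=121 → l++
[4,9] |-7|<=|10| out[5]=100 → r--
[4,8] |-7|<=|7| out[4]=49 → r--
[4,7] |-7|>|6| out[3]=49 → l++
[5,7] |-6|<=|6| out[2]=36 → r--
[5,6] |-6|>|-3| out[1]=36 → l++
[6,6] |-3|<=|-3| out[0]=9 → r--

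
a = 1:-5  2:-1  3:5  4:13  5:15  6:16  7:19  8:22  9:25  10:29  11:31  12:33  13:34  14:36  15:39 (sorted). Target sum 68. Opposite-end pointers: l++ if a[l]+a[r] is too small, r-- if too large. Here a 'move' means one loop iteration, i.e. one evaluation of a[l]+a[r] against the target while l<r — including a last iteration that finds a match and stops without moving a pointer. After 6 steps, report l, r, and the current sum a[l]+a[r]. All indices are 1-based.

[1,15] -5+39=34 <68 → l++
[2,15] -1+39=38 <68 → l++
[3,15] 5+39=44 <68 → l++
[4,15] 13+39=52 <68 → l++
[5,15] 15+39=54 <68 → l++
[6,15] 16+39=55 <68 → l++

l=7, r=15, sum=58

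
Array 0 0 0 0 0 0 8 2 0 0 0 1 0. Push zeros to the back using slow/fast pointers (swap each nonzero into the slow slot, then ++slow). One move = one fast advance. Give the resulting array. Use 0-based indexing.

(s=0,f=0) a[fast]=0 → fast++
(s=0,f=1) a[fast]=0 → fast++
(s=0,f=2) a[fast]=0 → fast++
(s=0,f=3) a[fast]=0 → fast++
(s=0,f=4) a[fast]=0 → fast++
(s=0,f=5) a[fast]=0 → fast++
(s=0,f=6) a[fast]=8≠0 swap→a[0]=8 → slow++,fast++
(s=1,f=7) a[fast]=2≠0 swap→a[1]=2 → slow++,fast++
(s=2,f=8) a[fast]=0 → fast++
(s=2,f=9) a[fast]=0 → fast++
(s=2,f=10) a[fast]=0 → fast++
(s=2,f=11) a[fast]=1≠0 swap→a[2]=1 → slow++,fast++
(s=3,f=12) a[fast]=0 → fast++

[8, 2, 1, 0, 0, 0, 0, 0, 0, 0, 0, 0, 0]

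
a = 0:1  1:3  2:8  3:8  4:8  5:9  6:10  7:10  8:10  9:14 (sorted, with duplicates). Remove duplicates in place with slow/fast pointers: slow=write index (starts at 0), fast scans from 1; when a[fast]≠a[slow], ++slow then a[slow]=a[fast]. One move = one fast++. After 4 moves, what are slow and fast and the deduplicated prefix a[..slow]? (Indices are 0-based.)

slow=0 fast=1: a[fast]=3≠a[slow]=1 write a[1]=3, slow++,fast++
slow=1 fast=2: a[fast]=8≠a[slow]=3 write a[2]=8, slow++,fast++
slow=2 fast=3: a[fast]=8=a[slow] dup, fast++
slow=2 fast=4: a[fast]=8=a[slow] dup, fast++

slow=2, fast=5, prefix=[1, 3, 8]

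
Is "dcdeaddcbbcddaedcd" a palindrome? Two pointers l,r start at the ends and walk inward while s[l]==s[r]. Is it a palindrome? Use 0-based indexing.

palindrome

[0,17] 'd'=='d' → l++,r--
[1,16] 'c'=='c' → l++,r--
[2,15] 'd'=='d' → l++,r--
[3,14] 'e'=='e' → l++,r--
[4,13] 'a'=='a' → l++,r--
[5,12] 'd'=='d' → l++,r--
[6,11] 'd'=='d' → l++,r--
[7,10] 'c'=='c' → l++,r--
[8,9] 'b'=='b' → l++,r--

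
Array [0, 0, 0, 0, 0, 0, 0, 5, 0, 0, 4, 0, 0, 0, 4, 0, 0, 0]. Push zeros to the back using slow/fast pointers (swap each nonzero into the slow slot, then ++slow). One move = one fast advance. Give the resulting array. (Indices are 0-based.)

[5, 4, 4, 0, 0, 0, 0, 0, 0, 0, 0, 0, 0, 0, 0, 0, 0, 0]

slow=0 fast=0: a[fast]=0, fast++
slow=0 fast=1: a[fast]=0, fast++
slow=0 fast=2: a[fast]=0, fast++
slow=0 fast=3: a[fast]=0, fast++
slow=0 fast=4: a[fast]=0, fast++
slow=0 fast=5: a[fast]=0, fast++
slow=0 fast=6: a[fast]=0, fast++
slow=0 fast=7: a[fast]=5≠0 swap→a[0]=5, slow++,fast++
slow=1 fast=8: a[fast]=0, fast++
slow=1 fast=9: a[fast]=0, fast++
slow=1 fast=10: a[fast]=4≠0 swap→a[1]=4, slow++,fast++
slow=2 fast=11: a[fast]=0, fast++
slow=2 fast=12: a[fast]=0, fast++
slow=2 fast=13: a[fast]=0, fast++
slow=2 fast=14: a[fast]=4≠0 swap→a[2]=4, slow++,fast++
slow=3 fast=15: a[fast]=0, fast++
slow=3 fast=16: a[fast]=0, fast++
slow=3 fast=17: a[fast]=0, fast++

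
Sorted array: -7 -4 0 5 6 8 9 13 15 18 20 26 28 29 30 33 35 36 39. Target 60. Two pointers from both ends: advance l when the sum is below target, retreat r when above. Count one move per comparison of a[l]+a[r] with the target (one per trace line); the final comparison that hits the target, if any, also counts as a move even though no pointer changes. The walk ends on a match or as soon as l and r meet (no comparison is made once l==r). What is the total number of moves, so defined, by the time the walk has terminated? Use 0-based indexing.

l=0 r=18: -7+39=32 <60, l++
l=1 r=18: -4+39=35 <60, l++
l=2 r=18: 0+39=39 <60, l++
l=3 r=18: 5+39=44 <60, l++
l=4 r=18: 6+39=45 <60, l++
l=5 r=18: 8+39=47 <60, l++
l=6 r=18: 9+39=48 <60, l++
l=7 r=18: 13+39=52 <60, l++
l=8 r=18: 15+39=54 <60, l++
l=9 r=18: 18+39=57 <60, l++
l=10 r=18: 20+39=59 <60, l++
l=11 r=18: 26+39=65 >60, r--
l=11 r=17: 26+36=62 >60, r--
l=11 r=16: 26+35=61 >60, r--
l=11 r=15: 26+33=59 <60, l++
l=12 r=15: 28+33=61 >60, r--
l=12 r=14: 28+30=58 <60, l++
l=13 r=14: 29+30=59 <60, l++

18 moves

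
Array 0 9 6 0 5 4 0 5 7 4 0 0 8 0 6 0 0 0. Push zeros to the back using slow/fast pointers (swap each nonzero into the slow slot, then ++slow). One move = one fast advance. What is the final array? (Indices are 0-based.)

slow=0 fast=0: a[fast]=0, fast++
slow=0 fast=1: a[fast]=9≠0 swap→a[0]=9, slow++,fast++
slow=1 fast=2: a[fast]=6≠0 swap→a[1]=6, slow++,fast++
slow=2 fast=3: a[fast]=0, fast++
slow=2 fast=4: a[fast]=5≠0 swap→a[2]=5, slow++,fast++
slow=3 fast=5: a[fast]=4≠0 swap→a[3]=4, slow++,fast++
slow=4 fast=6: a[fast]=0, fast++
slow=4 fast=7: a[fast]=5≠0 swap→a[4]=5, slow++,fast++
slow=5 fast=8: a[fast]=7≠0 swap→a[5]=7, slow++,fast++
slow=6 fast=9: a[fast]=4≠0 swap→a[6]=4, slow++,fast++
slow=7 fast=10: a[fast]=0, fast++
slow=7 fast=11: a[fast]=0, fast++
slow=7 fast=12: a[fast]=8≠0 swap→a[7]=8, slow++,fast++
slow=8 fast=13: a[fast]=0, fast++
slow=8 fast=14: a[fast]=6≠0 swap→a[8]=6, slow++,fast++
slow=9 fast=15: a[fast]=0, fast++
slow=9 fast=16: a[fast]=0, fast++
slow=9 fast=17: a[fast]=0, fast++

[9, 6, 5, 4, 5, 7, 4, 8, 6, 0, 0, 0, 0, 0, 0, 0, 0, 0]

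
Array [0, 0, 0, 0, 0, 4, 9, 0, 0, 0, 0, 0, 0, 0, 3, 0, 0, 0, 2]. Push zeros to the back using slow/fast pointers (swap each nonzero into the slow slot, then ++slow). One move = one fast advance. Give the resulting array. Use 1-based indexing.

(s=1,f=1) a[fast]=0 → fast++
(s=1,f=2) a[fast]=0 → fast++
(s=1,f=3) a[fast]=0 → fast++
(s=1,f=4) a[fast]=0 → fast++
(s=1,f=5) a[fast]=0 → fast++
(s=1,f=6) a[fast]=4≠0 swap→a[1]=4 → slow++,fast++
(s=2,f=7) a[fast]=9≠0 swap→a[2]=9 → slow++,fast++
(s=3,f=8) a[fast]=0 → fast++
(s=3,f=9) a[fast]=0 → fast++
(s=3,f=10) a[fast]=0 → fast++
(s=3,f=11) a[fast]=0 → fast++
(s=3,f=12) a[fast]=0 → fast++
(s=3,f=13) a[fast]=0 → fast++
(s=3,f=14) a[fast]=0 → fast++
(s=3,f=15) a[fast]=3≠0 swap→a[3]=3 → slow++,fast++
(s=4,f=16) a[fast]=0 → fast++
(s=4,f=17) a[fast]=0 → fast++
(s=4,f=18) a[fast]=0 → fast++
(s=4,f=19) a[fast]=2≠0 swap→a[4]=2 → slow++,fast++

[4, 9, 3, 2, 0, 0, 0, 0, 0, 0, 0, 0, 0, 0, 0, 0, 0, 0, 0]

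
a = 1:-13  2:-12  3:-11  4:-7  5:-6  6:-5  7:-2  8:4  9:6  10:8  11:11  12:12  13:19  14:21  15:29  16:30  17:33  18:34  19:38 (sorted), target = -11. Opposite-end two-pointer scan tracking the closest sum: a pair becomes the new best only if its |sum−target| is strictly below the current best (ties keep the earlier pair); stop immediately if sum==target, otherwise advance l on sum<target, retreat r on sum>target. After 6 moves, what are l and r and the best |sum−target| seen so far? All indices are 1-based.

[1,19] -13+38=25 d=36 * → r--
[1,18] -13+34=21 d=32 * → r--
[1,17] -13+33=20 d=31 * → r--
[1,16] -13+30=17 d=28 * → r--
[1,15] -13+29=16 d=27 * → r--
[1,14] -13+21=8 d=19 * → r--

l=1, r=13, best |Δ|=19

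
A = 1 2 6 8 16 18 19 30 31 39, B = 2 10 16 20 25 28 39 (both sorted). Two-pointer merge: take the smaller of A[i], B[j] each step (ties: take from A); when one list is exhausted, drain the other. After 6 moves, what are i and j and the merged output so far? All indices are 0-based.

i=4, j=2, merged so far=[1, 2, 2, 6, 8, 10]

[i=0,j=0] A[i]=1<=B[j]=2 take 1 → i++
[i=1,j=0] A[i]=2<=B[j]=2 take 2 → i++
[i=2,j=0] A[i]=6>B[j]=2 take 2 → j++
[i=2,j=1] A[i]=6<=B[j]=10 take 6 → i++
[i=3,j=1] A[i]=8<=B[j]=10 take 8 → i++
[i=4,j=1] A[i]=16>B[j]=10 take 10 → j++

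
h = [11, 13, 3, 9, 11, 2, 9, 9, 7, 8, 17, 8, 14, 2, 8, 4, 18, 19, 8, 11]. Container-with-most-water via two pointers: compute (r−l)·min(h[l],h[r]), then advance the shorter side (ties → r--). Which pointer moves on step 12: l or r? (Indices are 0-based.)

l

[0,19] min(11,11)*19=209 best=209 * → r--
[0,18] min(11,8)*18=144 best=209 → r--
[0,17] min(11,19)*17=187 best=209 → l++
[1,17] min(13,19)*16=208 best=209 → l++
[2,17] min(3,19)*15=45 best=209 → l++
[3,17] min(9,19)*14=126 best=209 → l++
[4,17] min(11,19)*13=143 best=209 → l++
[5,17] min(2,19)*12=24 best=209 → l++
[6,17] min(9,19)*11=99 best=209 → l++
[7,17] min(9,19)*10=90 best=209 → l++
[8,17] min(7,19)*9=63 best=209 → l++
[9,17] min(8,19)*8=64 best=209 → l++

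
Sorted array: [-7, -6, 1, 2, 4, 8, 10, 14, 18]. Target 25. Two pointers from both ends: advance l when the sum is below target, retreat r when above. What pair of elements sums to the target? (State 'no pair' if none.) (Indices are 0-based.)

no pair

[0,8] -7+18=11 <25 → l++
[1,8] -6+18=12 <25 → l++
[2,8] 1+18=19 <25 → l++
[3,8] 2+18=20 <25 → l++
[4,8] 4+18=22 <25 → l++
[5,8] 8+18=26 >25 → r--
[5,7] 8+14=22 <25 → l++
[6,7] 10+14=24 <25 → l++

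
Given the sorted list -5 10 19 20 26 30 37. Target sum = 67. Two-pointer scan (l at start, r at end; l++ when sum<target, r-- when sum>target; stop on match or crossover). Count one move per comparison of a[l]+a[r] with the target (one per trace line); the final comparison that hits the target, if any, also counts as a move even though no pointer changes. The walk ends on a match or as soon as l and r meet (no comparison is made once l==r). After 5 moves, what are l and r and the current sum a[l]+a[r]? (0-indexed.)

l=5, r=6, sum=67

l=0 r=6: -5+37=32 <67, l++
l=1 r=6: 10+37=47 <67, l++
l=2 r=6: 19+37=56 <67, l++
l=3 r=6: 20+37=57 <67, l++
l=4 r=6: 26+37=63 <67, l++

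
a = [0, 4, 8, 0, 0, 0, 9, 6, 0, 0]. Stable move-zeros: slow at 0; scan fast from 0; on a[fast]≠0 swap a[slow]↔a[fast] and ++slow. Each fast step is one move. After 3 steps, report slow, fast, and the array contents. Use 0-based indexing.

slow=2, fast=3, a=[4, 8, 0, 0, 0, 0, 9, 6, 0, 0]

(s=0,f=0) a[fast]=0 → fast++
(s=0,f=1) a[fast]=4≠0 swap→a[0]=4 → slow++,fast++
(s=1,f=2) a[fast]=8≠0 swap→a[1]=8 → slow++,fast++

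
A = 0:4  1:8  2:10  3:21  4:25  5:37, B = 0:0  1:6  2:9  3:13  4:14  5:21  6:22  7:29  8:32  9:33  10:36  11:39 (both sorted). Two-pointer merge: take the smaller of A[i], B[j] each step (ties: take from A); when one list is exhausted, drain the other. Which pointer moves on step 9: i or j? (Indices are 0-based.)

i

i=0 j=0: A[i]=4>B[j]=0 take 0, j++
i=0 j=1: A[i]=4<=B[j]=6 take 4, i++
i=1 j=1: A[i]=8>B[j]=6 take 6, j++
i=1 j=2: A[i]=8<=B[j]=9 take 8, i++
i=2 j=2: A[i]=10>B[j]=9 take 9, j++
i=2 j=3: A[i]=10<=B[j]=13 take 10, i++
i=3 j=3: A[i]=21>B[j]=13 take 13, j++
i=3 j=4: A[i]=21>B[j]=14 take 14, j++
i=3 j=5: A[i]=21<=B[j]=21 take 21, i++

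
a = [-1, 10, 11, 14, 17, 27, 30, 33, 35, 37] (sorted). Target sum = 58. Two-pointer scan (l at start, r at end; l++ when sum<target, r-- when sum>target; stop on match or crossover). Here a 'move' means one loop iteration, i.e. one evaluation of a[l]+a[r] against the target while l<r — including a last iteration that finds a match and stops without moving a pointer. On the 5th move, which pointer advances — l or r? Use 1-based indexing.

l=1 r=10: -1+37=36 <58, l++
l=2 r=10: 10+37=47 <58, l++
l=3 r=10: 11+37=48 <58, l++
l=4 r=10: 14+37=51 <58, l++
l=5 r=10: 17+37=54 <58, l++

l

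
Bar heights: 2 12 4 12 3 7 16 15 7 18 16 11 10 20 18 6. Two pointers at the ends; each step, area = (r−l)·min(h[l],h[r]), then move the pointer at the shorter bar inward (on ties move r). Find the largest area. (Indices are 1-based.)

l=1 r=16: min(2,6)*15=30 best=30 *, l++
l=2 r=16: min(12,6)*14=84 best=84 *, r--
l=2 r=15: min(12,18)*13=156 best=156 *, l++
l=3 r=15: min(4,18)*12=48 best=156, l++
l=4 r=15: min(12,18)*11=132 best=156, l++
l=5 r=15: min(3,18)*10=30 best=156, l++
l=6 r=15: min(7,18)*9=63 best=156, l++
l=7 r=15: min(16,18)*8=128 best=156, l++
l=8 r=15: min(15,18)*7=105 best=156, l++
l=9 r=15: min(7,18)*6=42 best=156, l++
l=10 r=15: min(18,18)*5=90 best=156, r--
l=10 r=14: min(18,20)*4=72 best=156, l++
l=11 r=14: min(16,20)*3=48 best=156, l++
l=12 r=14: min(11,20)*2=22 best=156, l++
l=13 r=14: min(10,20)*1=10 best=156, l++

max area = 156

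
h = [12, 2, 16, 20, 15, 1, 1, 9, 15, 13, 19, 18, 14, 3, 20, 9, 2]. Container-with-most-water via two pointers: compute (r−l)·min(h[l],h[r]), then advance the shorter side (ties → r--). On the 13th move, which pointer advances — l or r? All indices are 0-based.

l=0 r=16: min(12,2)*16=32 best=32 *, r--
l=0 r=15: min(12,9)*15=135 best=135 *, r--
l=0 r=14: min(12,20)*14=168 best=168 *, l++
l=1 r=14: min(2,20)*13=26 best=168, l++
l=2 r=14: min(16,20)*12=192 best=192 *, l++
l=3 r=14: min(20,20)*11=220 best=220 *, r--
l=3 r=13: min(20,3)*10=30 best=220, r--
l=3 r=12: min(20,14)*9=126 best=220, r--
l=3 r=11: min(20,18)*8=144 best=220, r--
l=3 r=10: min(20,19)*7=133 best=220, r--
l=3 r=9: min(20,13)*6=78 best=220, r--
l=3 r=8: min(20,15)*5=75 best=220, r--
l=3 r=7: min(20,9)*4=36 best=220, r--

r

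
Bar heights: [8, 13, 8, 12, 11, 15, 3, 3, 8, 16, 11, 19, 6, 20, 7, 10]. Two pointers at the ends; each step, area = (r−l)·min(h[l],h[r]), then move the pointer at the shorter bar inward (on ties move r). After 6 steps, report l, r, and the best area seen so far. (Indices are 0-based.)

l=4, r=13, best area=156

l=0 r=15: min(8,10)*15=120 best=120 *, l++
l=1 r=15: min(13,10)*14=140 best=140 *, r--
l=1 r=14: min(13,7)*13=91 best=140, r--
l=1 r=13: min(13,20)*12=156 best=156 *, l++
l=2 r=13: min(8,20)*11=88 best=156, l++
l=3 r=13: min(12,20)*10=120 best=156, l++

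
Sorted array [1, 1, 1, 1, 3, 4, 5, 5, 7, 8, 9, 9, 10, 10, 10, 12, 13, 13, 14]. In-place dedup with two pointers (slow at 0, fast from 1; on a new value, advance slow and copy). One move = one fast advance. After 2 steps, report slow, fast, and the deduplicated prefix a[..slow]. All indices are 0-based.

slow=0, fast=3, prefix=[1]

(s=0,f=1) a[fast]=1=a[slow] dup → fast++
(s=0,f=2) a[fast]=1=a[slow] dup → fast++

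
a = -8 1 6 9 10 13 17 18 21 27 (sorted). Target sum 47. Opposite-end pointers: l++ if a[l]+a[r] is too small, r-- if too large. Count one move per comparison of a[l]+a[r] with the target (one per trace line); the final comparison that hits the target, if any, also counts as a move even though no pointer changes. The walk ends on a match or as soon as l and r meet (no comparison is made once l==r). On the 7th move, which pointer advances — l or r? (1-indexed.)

l

l=1 r=10: -8+27=19 <47, l++
l=2 r=10: 1+27=28 <47, l++
l=3 r=10: 6+27=33 <47, l++
l=4 r=10: 9+27=36 <47, l++
l=5 r=10: 10+27=37 <47, l++
l=6 r=10: 13+27=40 <47, l++
l=7 r=10: 17+27=44 <47, l++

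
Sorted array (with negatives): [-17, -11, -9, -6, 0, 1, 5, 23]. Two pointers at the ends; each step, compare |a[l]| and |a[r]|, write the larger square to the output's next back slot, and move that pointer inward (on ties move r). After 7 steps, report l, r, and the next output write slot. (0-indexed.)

[0,7] |-17|<=|23| out[7]=529 → r--
[0,6] |-17|>|5| out[6]=289 → l++
[1,6] |-11|>|5| out[5]=121 → l++
[2,6] |-9|>|5| out[4]=81 → l++
[3,6] |-6|>|5| out[3]=36 → l++
[4,6] |0|<=|5| out[2]=25 → r--
[4,5] |0|<=|1| out[1]=1 → r--

l=4, r=4, next write slot=0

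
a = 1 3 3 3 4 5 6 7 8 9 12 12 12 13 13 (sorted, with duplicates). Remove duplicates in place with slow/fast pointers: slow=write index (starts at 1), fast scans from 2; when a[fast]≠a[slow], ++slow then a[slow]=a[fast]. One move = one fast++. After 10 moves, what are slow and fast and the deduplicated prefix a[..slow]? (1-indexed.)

(s=1,f=2) a[fast]=3≠a[slow]=1 write a[2]=3 → slow++,fast++
(s=2,f=3) a[fast]=3=a[slow] dup → fast++
(s=2,f=4) a[fast]=3=a[slow] dup → fast++
(s=2,f=5) a[fast]=4≠a[slow]=3 write a[3]=4 → slow++,fast++
(s=3,f=6) a[fast]=5≠a[slow]=4 write a[4]=5 → slow++,fast++
(s=4,f=7) a[fast]=6≠a[slow]=5 write a[5]=6 → slow++,fast++
(s=5,f=8) a[fast]=7≠a[slow]=6 write a[6]=7 → slow++,fast++
(s=6,f=9) a[fast]=8≠a[slow]=7 write a[7]=8 → slow++,fast++
(s=7,f=10) a[fast]=9≠a[slow]=8 write a[8]=9 → slow++,fast++
(s=8,f=11) a[fast]=12≠a[slow]=9 write a[9]=12 → slow++,fast++

slow=9, fast=12, prefix=[1, 3, 4, 5, 6, 7, 8, 9, 12]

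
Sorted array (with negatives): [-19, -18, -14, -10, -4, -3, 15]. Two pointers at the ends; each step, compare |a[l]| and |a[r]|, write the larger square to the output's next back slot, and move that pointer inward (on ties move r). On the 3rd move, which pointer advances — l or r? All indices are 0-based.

[0,6] |-19|>|15| out[6]=361 → l++
[1,6] |-18|>|15| out[5]=324 → l++
[2,6] |-14|<=|15| out[4]=225 → r--

r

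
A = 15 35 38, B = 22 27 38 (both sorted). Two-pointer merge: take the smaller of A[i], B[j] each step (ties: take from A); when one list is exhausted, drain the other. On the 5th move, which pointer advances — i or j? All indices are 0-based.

i

[i=0,j=0] A[i]=15<=B[j]=22 take 15 → i++
[i=1,j=0] A[i]=35>B[j]=22 take 22 → j++
[i=1,j=1] A[i]=35>B[j]=27 take 27 → j++
[i=1,j=2] A[i]=35<=B[j]=38 take 35 → i++
[i=2,j=2] A[i]=38<=B[j]=38 take 38 → i++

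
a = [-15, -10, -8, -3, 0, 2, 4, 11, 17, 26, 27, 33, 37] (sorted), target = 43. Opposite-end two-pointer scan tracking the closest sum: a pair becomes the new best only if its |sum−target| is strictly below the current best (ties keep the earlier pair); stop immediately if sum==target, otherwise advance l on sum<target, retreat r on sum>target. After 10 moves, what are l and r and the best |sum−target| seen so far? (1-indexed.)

l=9, r=11, best |Δ|=1

l=1 r=13: -15+37=22 d=21 *, l++
l=2 r=13: -10+37=27 d=16 *, l++
l=3 r=13: -8+37=29 d=14 *, l++
l=4 r=13: -3+37=34 d=9 *, l++
l=5 r=13: 0+37=37 d=6 *, l++
l=6 r=13: 2+37=39 d=4 *, l++
l=7 r=13: 4+37=41 d=2 *, l++
l=8 r=13: 11+37=48 d=5, r--
l=8 r=12: 11+33=44 d=1 *, r--
l=8 r=11: 11+27=38 d=5, l++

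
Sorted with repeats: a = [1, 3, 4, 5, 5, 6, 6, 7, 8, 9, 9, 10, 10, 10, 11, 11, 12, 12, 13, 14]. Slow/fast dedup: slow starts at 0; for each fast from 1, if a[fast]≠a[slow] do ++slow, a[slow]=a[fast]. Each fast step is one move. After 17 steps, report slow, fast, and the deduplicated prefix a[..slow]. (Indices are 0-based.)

slow=10, fast=18, prefix=[1, 3, 4, 5, 6, 7, 8, 9, 10, 11, 12]

(s=0,f=1) a[fast]=3≠a[slow]=1 write a[1]=3 → slow++,fast++
(s=1,f=2) a[fast]=4≠a[slow]=3 write a[2]=4 → slow++,fast++
(s=2,f=3) a[fast]=5≠a[slow]=4 write a[3]=5 → slow++,fast++
(s=3,f=4) a[fast]=5=a[slow] dup → fast++
(s=3,f=5) a[fast]=6≠a[slow]=5 write a[4]=6 → slow++,fast++
(s=4,f=6) a[fast]=6=a[slow] dup → fast++
(s=4,f=7) a[fast]=7≠a[slow]=6 write a[5]=7 → slow++,fast++
(s=5,f=8) a[fast]=8≠a[slow]=7 write a[6]=8 → slow++,fast++
(s=6,f=9) a[fast]=9≠a[slow]=8 write a[7]=9 → slow++,fast++
(s=7,f=10) a[fast]=9=a[slow] dup → fast++
(s=7,f=11) a[fast]=10≠a[slow]=9 write a[8]=10 → slow++,fast++
(s=8,f=12) a[fast]=10=a[slow] dup → fast++
(s=8,f=13) a[fast]=10=a[slow] dup → fast++
(s=8,f=14) a[fast]=11≠a[slow]=10 write a[9]=11 → slow++,fast++
(s=9,f=15) a[fast]=11=a[slow] dup → fast++
(s=9,f=16) a[fast]=12≠a[slow]=11 write a[10]=12 → slow++,fast++
(s=10,f=17) a[fast]=12=a[slow] dup → fast++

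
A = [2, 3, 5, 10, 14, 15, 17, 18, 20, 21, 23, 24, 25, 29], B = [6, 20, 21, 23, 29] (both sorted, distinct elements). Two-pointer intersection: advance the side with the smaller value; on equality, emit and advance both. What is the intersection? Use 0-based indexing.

[i=0,j=0] 2<6 → i++
[i=1,j=0] 3<6 → i++
[i=2,j=0] 5<6 → i++
[i=3,j=0] 10>6 → j++
[i=3,j=1] 10<20 → i++
[i=4,j=1] 14<20 → i++
[i=5,j=1] 15<20 → i++
[i=6,j=1] 17<20 → i++
[i=7,j=1] 18<20 → i++
[i=8,j=1] 20==20 emit → i++,j++
[i=9,j=2] 21==21 emit → i++,j++
[i=10,j=3] 23==23 emit → i++,j++
[i=11,j=4] 24<29 → i++
[i=12,j=4] 25<29 → i++
[i=13,j=4] 29==29 emit → i++,j++

intersection = [20, 21, 23, 29]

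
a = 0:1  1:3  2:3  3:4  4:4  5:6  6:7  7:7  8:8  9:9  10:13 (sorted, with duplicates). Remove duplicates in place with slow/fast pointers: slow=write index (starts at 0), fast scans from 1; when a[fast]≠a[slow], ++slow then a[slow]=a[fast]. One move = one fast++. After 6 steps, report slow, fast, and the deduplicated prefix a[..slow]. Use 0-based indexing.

slow=4, fast=7, prefix=[1, 3, 4, 6, 7]

(s=0,f=1) a[fast]=3≠a[slow]=1 write a[1]=3 → slow++,fast++
(s=1,f=2) a[fast]=3=a[slow] dup → fast++
(s=1,f=3) a[fast]=4≠a[slow]=3 write a[2]=4 → slow++,fast++
(s=2,f=4) a[fast]=4=a[slow] dup → fast++
(s=2,f=5) a[fast]=6≠a[slow]=4 write a[3]=6 → slow++,fast++
(s=3,f=6) a[fast]=7≠a[slow]=6 write a[4]=7 → slow++,fast++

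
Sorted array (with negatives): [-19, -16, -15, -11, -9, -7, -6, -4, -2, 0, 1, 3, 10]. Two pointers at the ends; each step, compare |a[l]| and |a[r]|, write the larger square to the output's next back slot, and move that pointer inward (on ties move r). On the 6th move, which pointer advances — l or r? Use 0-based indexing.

l

[0,12] |-19|>|10| out[12]=361 → l++
[1,12] |-16|>|10| out[11]=256 → l++
[2,12] |-15|>|10| out[10]=225 → l++
[3,12] |-11|>|10| out[9]=121 → l++
[4,12] |-9|<=|10| out[8]=100 → r--
[4,11] |-9|>|3| out[7]=81 → l++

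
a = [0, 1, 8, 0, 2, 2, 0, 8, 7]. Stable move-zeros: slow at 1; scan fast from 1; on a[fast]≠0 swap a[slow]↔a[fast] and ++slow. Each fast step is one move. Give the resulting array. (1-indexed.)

[1, 8, 2, 2, 8, 7, 0, 0, 0]

slow=1 fast=1: a[fast]=0, fast++
slow=1 fast=2: a[fast]=1≠0 swap→a[1]=1, slow++,fast++
slow=2 fast=3: a[fast]=8≠0 swap→a[2]=8, slow++,fast++
slow=3 fast=4: a[fast]=0, fast++
slow=3 fast=5: a[fast]=2≠0 swap→a[3]=2, slow++,fast++
slow=4 fast=6: a[fast]=2≠0 swap→a[4]=2, slow++,fast++
slow=5 fast=7: a[fast]=0, fast++
slow=5 fast=8: a[fast]=8≠0 swap→a[5]=8, slow++,fast++
slow=6 fast=9: a[fast]=7≠0 swap→a[6]=7, slow++,fast++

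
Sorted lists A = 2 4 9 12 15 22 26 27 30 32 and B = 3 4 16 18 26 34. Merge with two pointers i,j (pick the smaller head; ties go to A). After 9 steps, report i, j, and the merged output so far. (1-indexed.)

[i=1,j=1] A[i]=2<=B[j]=3 take 2 → i++
[i=2,j=1] A[i]=4>B[j]=3 take 3 → j++
[i=2,j=2] A[i]=4<=B[j]=4 take 4 → i++
[i=3,j=2] A[i]=9>B[j]=4 take 4 → j++
[i=3,j=3] A[i]=9<=B[j]=16 take 9 → i++
[i=4,j=3] A[i]=12<=B[j]=16 take 12 → i++
[i=5,j=3] A[i]=15<=B[j]=16 take 15 → i++
[i=6,j=3] A[i]=22>B[j]=16 take 16 → j++
[i=6,j=4] A[i]=22>B[j]=18 take 18 → j++

i=6, j=5, merged so far=[2, 3, 4, 4, 9, 12, 15, 16, 18]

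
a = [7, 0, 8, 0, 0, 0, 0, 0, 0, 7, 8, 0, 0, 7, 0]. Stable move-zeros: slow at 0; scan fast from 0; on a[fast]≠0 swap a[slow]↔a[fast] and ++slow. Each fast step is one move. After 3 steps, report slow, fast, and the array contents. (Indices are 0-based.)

slow=2, fast=3, a=[7, 8, 0, 0, 0, 0, 0, 0, 0, 7, 8, 0, 0, 7, 0]

slow=0 fast=0: a[fast]=7≠0 swap→a[0]=7, slow++,fast++
slow=1 fast=1: a[fast]=0, fast++
slow=1 fast=2: a[fast]=8≠0 swap→a[1]=8, slow++,fast++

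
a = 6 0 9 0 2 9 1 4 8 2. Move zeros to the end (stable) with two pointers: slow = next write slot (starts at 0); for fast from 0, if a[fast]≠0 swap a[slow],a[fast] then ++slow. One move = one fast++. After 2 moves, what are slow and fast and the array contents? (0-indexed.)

slow=1, fast=2, a=[6, 0, 9, 0, 2, 9, 1, 4, 8, 2]

(s=0,f=0) a[fast]=6≠0 swap→a[0]=6 → slow++,fast++
(s=1,f=1) a[fast]=0 → fast++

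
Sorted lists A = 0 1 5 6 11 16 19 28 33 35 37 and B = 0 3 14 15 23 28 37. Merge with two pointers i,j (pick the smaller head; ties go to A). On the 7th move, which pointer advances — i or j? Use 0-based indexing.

i

i=0 j=0: A[i]=0<=B[j]=0 take 0, i++
i=1 j=0: A[i]=1>B[j]=0 take 0, j++
i=1 j=1: A[i]=1<=B[j]=3 take 1, i++
i=2 j=1: A[i]=5>B[j]=3 take 3, j++
i=2 j=2: A[i]=5<=B[j]=14 take 5, i++
i=3 j=2: A[i]=6<=B[j]=14 take 6, i++
i=4 j=2: A[i]=11<=B[j]=14 take 11, i++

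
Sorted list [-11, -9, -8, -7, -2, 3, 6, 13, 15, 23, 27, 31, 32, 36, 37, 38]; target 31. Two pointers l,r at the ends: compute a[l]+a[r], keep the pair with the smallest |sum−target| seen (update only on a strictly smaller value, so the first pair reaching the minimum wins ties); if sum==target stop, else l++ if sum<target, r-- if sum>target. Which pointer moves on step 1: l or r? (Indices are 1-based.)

[1,16] -11+38=27 d=4 * → l++

l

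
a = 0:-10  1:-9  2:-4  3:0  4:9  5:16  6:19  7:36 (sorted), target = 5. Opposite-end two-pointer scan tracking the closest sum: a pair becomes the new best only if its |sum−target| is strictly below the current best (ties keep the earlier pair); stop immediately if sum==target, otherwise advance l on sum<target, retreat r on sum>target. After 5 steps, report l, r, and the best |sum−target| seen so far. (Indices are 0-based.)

[0,7] -10+36=26 d=21 * → r--
[0,6] -10+19=9 d=4 * → r--
[0,5] -10+16=6 d=1 * → r--
[0,4] -10+9=-1 d=6 → l++
[1,4] -9+9=0 d=5 → l++

l=2, r=4, best |Δ|=1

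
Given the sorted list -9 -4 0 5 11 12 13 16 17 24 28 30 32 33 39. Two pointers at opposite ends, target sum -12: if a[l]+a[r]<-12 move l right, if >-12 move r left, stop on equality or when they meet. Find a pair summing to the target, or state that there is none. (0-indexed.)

no pair

[0,14] -9+39=30 >-12 → r--
[0,13] -9+33=24 >-12 → r--
[0,12] -9+32=23 >-12 → r--
[0,11] -9+30=21 >-12 → r--
[0,10] -9+28=19 >-12 → r--
[0,9] -9+24=15 >-12 → r--
[0,8] -9+17=8 >-12 → r--
[0,7] -9+16=7 >-12 → r--
[0,6] -9+13=4 >-12 → r--
[0,5] -9+12=3 >-12 → r--
[0,4] -9+11=2 >-12 → r--
[0,3] -9+5=-4 >-12 → r--
[0,2] -9+0=-9 >-12 → r--
[0,1] -9+-4=-13 <-12 → l++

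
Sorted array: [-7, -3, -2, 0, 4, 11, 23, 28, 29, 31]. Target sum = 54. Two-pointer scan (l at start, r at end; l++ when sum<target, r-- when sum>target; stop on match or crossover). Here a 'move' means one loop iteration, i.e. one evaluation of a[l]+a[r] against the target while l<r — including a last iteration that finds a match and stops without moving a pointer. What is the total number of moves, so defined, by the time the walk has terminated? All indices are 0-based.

l=0 r=9: -7+31=24 <54, l++
l=1 r=9: -3+31=28 <54, l++
l=2 r=9: -2+31=29 <54, l++
l=3 r=9: 0+31=31 <54, l++
l=4 r=9: 4+31=35 <54, l++
l=5 r=9: 11+31=42 <54, l++
l=6 r=9: 23+31=54, found

7 moves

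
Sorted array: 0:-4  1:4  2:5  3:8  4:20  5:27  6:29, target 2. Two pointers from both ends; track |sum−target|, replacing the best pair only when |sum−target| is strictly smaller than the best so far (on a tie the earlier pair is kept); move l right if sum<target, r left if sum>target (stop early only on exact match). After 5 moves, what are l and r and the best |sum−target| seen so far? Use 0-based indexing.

[0,6] -4+29=25 d=23 * → r--
[0,5] -4+27=23 d=21 * → r--
[0,4] -4+20=16 d=14 * → r--
[0,3] -4+8=4 d=2 * → r--
[0,2] -4+5=1 d=1 * → l++

l=1, r=2, best |Δ|=1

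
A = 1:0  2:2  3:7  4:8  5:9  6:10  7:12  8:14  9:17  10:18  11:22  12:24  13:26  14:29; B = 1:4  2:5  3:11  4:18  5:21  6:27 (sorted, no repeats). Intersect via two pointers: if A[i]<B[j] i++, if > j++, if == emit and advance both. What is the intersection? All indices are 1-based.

intersection = [18]

[i=1,j=1] 0<4 → i++
[i=2,j=1] 2<4 → i++
[i=3,j=1] 7>4 → j++
[i=3,j=2] 7>5 → j++
[i=3,j=3] 7<11 → i++
[i=4,j=3] 8<11 → i++
[i=5,j=3] 9<11 → i++
[i=6,j=3] 10<11 → i++
[i=7,j=3] 12>11 → j++
[i=7,j=4] 12<18 → i++
[i=8,j=4] 14<18 → i++
[i=9,j=4] 17<18 → i++
[i=10,j=4] 18==18 emit → i++,j++
[i=11,j=5] 22>21 → j++
[i=11,j=6] 22<27 → i++
[i=12,j=6] 24<27 → i++
[i=13,j=6] 26<27 → i++
[i=14,j=6] 29>27 → j++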